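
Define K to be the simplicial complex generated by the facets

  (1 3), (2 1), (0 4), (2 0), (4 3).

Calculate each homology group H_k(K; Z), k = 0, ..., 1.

Order the vertices as 0 < 1 < 2 < 3 < 4. Listing each simplex with vertices in this order, K has dimension 1 with simplices:

  0-simplices (5): [0], [1], [2], [3], [4]
  1-simplices (5): [0,2], [0,4], [1,2], [1,3], [3,4]

so the chain groups are C_0 ≅ Z^5, C_1 ≅ Z^5.

∂_1: C_1 → C_0 maps an edge to its endpoints' difference, ∂[p,q] = q − p. For instance
  ∂[1,2] = [2] − [1].
As a 5×5 matrix over Z this has rank 4, with invariant factors (1,1,1,1).

Computing H_k = (kernel of ∂_k) / (image of ∂_{k+1}):

  H_0: rank C_0 − rank ∂_1 = 5 − 4 = 1, and the invariant factors of ∂_1 are all 1, so H_0 ≅ Z.
  H_1: rank ker ∂_1 − rank ∂_2 = (5 − 4) − 0 = 1, and there is no ∂_2, so H_1 ≅ Z.

H_0 = Z,  H_1 = Z.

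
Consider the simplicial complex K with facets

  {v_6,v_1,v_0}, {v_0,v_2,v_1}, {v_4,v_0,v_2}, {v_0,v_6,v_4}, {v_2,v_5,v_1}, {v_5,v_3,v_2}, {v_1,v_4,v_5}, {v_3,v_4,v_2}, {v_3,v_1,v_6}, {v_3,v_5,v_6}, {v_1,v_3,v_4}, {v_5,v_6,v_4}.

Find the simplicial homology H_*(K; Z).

Take the total order v_0 < v_1 < v_2 < v_3 < v_4 < v_5 < v_6 on the vertex set. Then K (dimension 2) consists of the simplices:

  0-simplices (7): [v_0], [v_1], [v_2], [v_3], [v_4], [v_5], [v_6]
  1-simplices (18): (18 of them)
  2-simplices (12): (12 of them)

Hence C_0 ≅ Z^7, C_1 ≅ Z^18, C_2 ≅ Z^12.

The boundary map ∂_1: C_1 → C_0 maps an edge to its endpoints' difference, ∂[p,q] = q − p.
The resulting 7×18 matrix has rank 6, and its Smith normal form has invariant factors (1,1,1,1,1,1).

∂_2: C_2 → C_1 acts by ∂[p,q,r] = [q,r] − [p,r] + [p,q]. For instance
  ∂[v_2,v_3,v_4] = [v_3,v_4] − [v_2,v_4] + [v_2,v_3],
  ∂[v_1,v_2,v_5] = [v_2,v_5] − [v_1,v_5] + [v_1,v_2].
The resulting 18×12 matrix has rank 12, and its Smith normal form has invariant factors (1,1,1,1,1,1,1,1,1,1,1,2).

From H_k ≅ ker(∂_k) / im(∂_{k+1}) we obtain:

  H_0: rank C_0 − rank ∂_1 = 7 − 6 = 1, and the invariant factors of ∂_1 are all 1, so H_0 = Z.
  H_1: rank ker ∂_1 − rank ∂_2 = (18 − 6) − 12 = 0, and ∂_2 has invariant factor 2 > 1, so H_1 = Z/2.
  H_2: rank ker ∂_2 − rank ∂_3 = (12 − 12) − 0 = 0, and there is no ∂_3, so H_2 = 0.

H_0 = Z,  H_1 = Z/2,  H_2 = 0.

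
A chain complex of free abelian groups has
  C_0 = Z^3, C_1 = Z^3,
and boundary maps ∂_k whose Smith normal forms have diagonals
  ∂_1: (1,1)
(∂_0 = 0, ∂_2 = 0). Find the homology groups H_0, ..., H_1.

H_0 ≅ Z,  H_1 ≅ Z.

H_0: b_0 = 3 − 0 − 2 = 1; torsion from ∂_1 factors > 1: none. So H_0 ≅ Z.
H_1: b_1 = 3 − 2 − 0 = 1; torsion from ∂_2 factors > 1: none. So H_1 ≅ Z.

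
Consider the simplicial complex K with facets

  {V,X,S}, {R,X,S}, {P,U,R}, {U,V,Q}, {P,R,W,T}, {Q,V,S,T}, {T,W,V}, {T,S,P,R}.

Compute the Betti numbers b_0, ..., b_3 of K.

Order the vertices as P < Q < R < S < T < U < V < W < X. Listing each simplex with vertices in this order, K has dimension 3 with simplices:

  0-simplices (9): P, Q, R, S, T, U, V, W, X
  1-simplices (22): PR, PS, PT, PU, PW, QS, QT, QU, QV, RS, RT, RU, RW, RX, ST, SV, SX, TV, TW, UV, VW, VX
  2-simplices (16): PRS, PRT, PRU, PRW, PST, PTW, QST, QSV, QTV, QUV, RST, RSX, RTW, STV, SVX, TVW
  3-simplices (3): PRST, PRTW, QSTV

giving chain groups C_0 ≅ Z^9, C_1 ≅ Z^22, C_2 ≅ Z^16, C_3 ≅ Z^3.

∂_1: C_1 → C_0 is given by ∂[p,q] = [q] − [p].
This gives a 9×22 integer matrix of rank 8; reducing to Smith normal form yields diagonal entries (1,1,1,1,1,1,1,1).

The boundary map ∂_2: C_2 → C_1 acts by ∂[p,q,r] = [q,r] − [p,r] + [p,q]. For instance
  ∂PRW = RW − PW + PR,
  ∂PRS = RS − PS + PR.
The resulting 22×16 matrix has rank 13, and its Smith normal form has invariant factors (1,1,1,1,1,1,1,1,1,1,1,1,1).

∂_3: C_3 → C_2 sends each 3-simplex σ to the alternating sum Σ_i (−1)^i (σ with its i-th vertex removed). For instance
  ∂PRTW = RTW − PTW + PRW − PRT,
  ∂QSTV = STV − QTV + QSV − QST.
This gives a 16×3 integer matrix of rank 3; reducing to Smith normal form yields diagonal entries (1,1,1).

Computing H_k = (kernel of ∂_k) / (image of ∂_{k+1}):

  H_0: rank C_0 − rank ∂_1 = 9 − 8 = 1, and the invariant factors of ∂_1 are all 1, so H_0 = Z.
  H_1: rank ker ∂_1 − rank ∂_2 = (22 − 8) − 13 = 1, and the invariant factors of ∂_2 are all 1, so H_1 = Z.
  H_2: rank ker ∂_2 − rank ∂_3 = (16 − 13) − 3 = 0, and the invariant factors of ∂_3 are all 1, so H_2 = 0.
  H_3: rank ker ∂_3 − rank ∂_4 = (3 − 3) − 0 = 0, and there is no ∂_4, so H_3 = 0.

Hence the Betti numbers are b_0 = 1, b_1 = 1, b_2 = 0, b_3 = 0.

b_0 = 1, b_1 = 1, b_2 = 0, b_3 = 0.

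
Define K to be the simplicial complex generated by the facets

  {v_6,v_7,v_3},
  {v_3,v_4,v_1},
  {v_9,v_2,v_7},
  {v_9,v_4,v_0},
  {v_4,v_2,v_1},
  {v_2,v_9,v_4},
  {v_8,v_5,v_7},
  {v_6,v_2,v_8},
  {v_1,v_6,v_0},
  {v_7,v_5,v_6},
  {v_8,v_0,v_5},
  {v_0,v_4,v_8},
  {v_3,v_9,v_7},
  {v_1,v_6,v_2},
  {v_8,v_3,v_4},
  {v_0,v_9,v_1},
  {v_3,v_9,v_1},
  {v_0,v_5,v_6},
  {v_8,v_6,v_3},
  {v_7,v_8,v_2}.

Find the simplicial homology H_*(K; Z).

H_0 = Z,  H_1 = Z ⊕ Z/2Z,  H_2 = 0.

Order the vertices as v_0 < v_1 < v_2 < v_3 < v_4 < v_5 < v_6 < v_7 < v_8 < v_9. Listing each simplex with vertices in this order, K has dimension 2 with simplices:

  0-simplices (10): [v_0], [v_1], [v_2], [v_3], [v_4], [v_5], [v_6], [v_7], [v_8], [v_9]
  1-simplices (30): (30 of them)
  2-simplices (20): (20 of them)

giving chain groups C_0 ≅ Z^10, C_1 ≅ Z^30, C_2 ≅ Z^20.

∂_1: C_1 → C_0 sends each edge [p,q] (with p < q) to q − p. For instance
  ∂[v_5,v_6] = [v_6] − [v_5].
The 10×30 boundary matrix has rank 9 and Smith normal form diag(1,1,1,1,1,1,1,1,1).

Boundary ∂_2: C_2 → C_1 sends each 2-simplex [p,q,r] to [q,r] − [p,r] + [p,q]. For instance
  ∂[v_2,v_7,v_8] = [v_7,v_8] − [v_2,v_8] + [v_2,v_7],
  ∂[v_3,v_4,v_8] = [v_4,v_8] − [v_3,v_8] + [v_3,v_4].
The 30×20 boundary matrix has rank 20 and Smith normal form diag(1,1,1,1,1,1,1,1,1,1,1,1,1,1,1,1,1,1,1,2).

Now H_k = ker ∂_k / im ∂_{k+1}, so:

  H_0: rank C_0 − rank ∂_1 = 10 − 9 = 1, and the invariant factors of ∂_1 are all 1, so H_0 ≅ Z.
  H_1: rank ker ∂_1 − rank ∂_2 = (30 − 9) − 20 = 1, and ∂_2 has invariant factor 2 > 1, so H_1 ≅ Z ⊕ Z/2Z.
  H_2: rank ker ∂_2 − rank ∂_3 = (20 − 20) − 0 = 0, and there is no ∂_3, so H_2 ≅ 0.

As a check, the Euler characteristic is 10 − 30 + 20 = 0, which agrees with 1 − 1 + 0 = 0.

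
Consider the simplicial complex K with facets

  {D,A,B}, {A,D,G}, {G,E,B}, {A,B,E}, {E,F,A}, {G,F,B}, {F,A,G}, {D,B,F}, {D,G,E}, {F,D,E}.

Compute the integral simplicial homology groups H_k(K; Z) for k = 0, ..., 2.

H_0 ≅ Z,  H_1 ≅ Z/2,  H_2 = 0.

Fix the vertex order A < B < D < E < F < G and write every simplex with vertices in increasing order. Then dim K = 2 and the simplices of K are:

  0-simplices (6): A, B, D, E, F, G
  1-simplices (15): AB, AD, AE, AF, AG, BD, BE, BF, BG, DE, DF, DG, EF, EG, FG
  2-simplices (10): ABD, ABE, ADG, AEF, AFG, BDF, BEG, BFG, DEF, DEG

so the chain groups are C_0 ≅ Z^6, C_1 ≅ Z^15, C_2 ≅ Z^10.

The boundary map ∂_1: C_1 → C_0 sends each edge [p,q] (with p < q) to q − p.
As a 6×15 matrix over Z this has rank 5, with invariant factors (1,1,1,1,1).

Boundary ∂_2: C_2 → C_1 sends each 2-simplex [p,q,r] to [q,r] − [p,r] + [p,q]. For instance
  ∂ADG = DG − AG + AD,
  ∂BDF = DF − BF + BD.
The 15×10 boundary matrix has rank 10 and Smith normal form diag(1,1,1,1,1,1,1,1,1,2).

Computing H_k = (kernel of ∂_k) / (image of ∂_{k+1}):

  H_0: rank C_0 − rank ∂_1 = 6 − 5 = 1, and the invariant factors of ∂_1 are all 1, so H_0 ≅ Z.
  H_1: rank ker ∂_1 − rank ∂_2 = (15 − 5) − 10 = 0, and ∂_2 has invariant factor 2 > 1, so H_1 ≅ Z/2.
  H_2: rank ker ∂_2 − rank ∂_3 = (10 − 10) − 0 = 0, and there is no ∂_3, so H_2 ≅ 0.

As a check, the Euler characteristic is 6 − 15 + 10 = 1, which agrees with 1 − 0 + 0 = 1.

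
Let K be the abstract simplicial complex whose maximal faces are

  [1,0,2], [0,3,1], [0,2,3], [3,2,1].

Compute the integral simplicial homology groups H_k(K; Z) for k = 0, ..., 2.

H_0 = Z,  H_1 = 0,  H_2 = Z.

K has 4 vertices, 6 edges, 4 triangles.
rank ∂_0 = 0, rank ∂_1 = 3 ⇒ b_0 = 4 − 0 − 3 = 1; all invariant factors of ∂_1 are 1 so no torsion. So H_0 ≅ Z.
rank ∂_1 = 3, rank ∂_2 = 3 ⇒ b_1 = 6 − 3 − 3 = 0; all invariant factors of ∂_2 are 1 so no torsion. So H_1 ≅ 0.
rank ∂_2 = 3, rank ∂_3 = 0 ⇒ b_2 = 4 − 3 − 0 = 1. So H_2 ≅ Z.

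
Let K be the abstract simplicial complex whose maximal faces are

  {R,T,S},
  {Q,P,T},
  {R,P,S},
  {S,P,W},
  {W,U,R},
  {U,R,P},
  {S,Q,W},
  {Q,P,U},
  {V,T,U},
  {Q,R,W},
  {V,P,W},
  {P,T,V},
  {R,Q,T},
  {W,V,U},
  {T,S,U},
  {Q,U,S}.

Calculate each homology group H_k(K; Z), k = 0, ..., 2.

We work with the vertex ordering P < Q < R < S < T < U < V < W. The simplices of K, each written with vertices in increasing order, are:

  0-simplices (8): P, Q, R, S, T, U, V, W
  1-simplices (24): PQ, PR, PS, PT, PU, PV, PW, QR, QS, QT, QU, QW, RS, RT, RU, RW, ST, SU, SW, TU, TV, UV, UW, VW
  2-simplices (16): PQT, PQU, PRS, PRU, PSW, PTV, PVW, QRT, QRW, QSU, QSW, RST, RUW, STU, TUV, UVW

giving chain groups C_0 ≅ Z^8, C_1 ≅ Z^24, C_2 ≅ Z^16.

∂_1: C_1 → C_0 maps an edge to its endpoints' difference, ∂[p,q] = q − p.
As a 8×24 matrix over Z this has rank 7, with invariant factors (1,1,1,1,1,1,1).

The boundary map ∂_2: C_2 → C_1 maps a triangle to the signed sum of its edges. For instance
  ∂QRW = RW − QW + QR,
  ∂UVW = VW − UW + UV.
As a 24×16 matrix over Z this has rank 15, with invariant factors (1,1,1,1,1,1,1,1,1,1,1,1,1,1,1).

Now H_k = ker ∂_k / im ∂_{k+1}, so:

  H_0: rank C_0 − rank ∂_1 = 8 − 7 = 1, and the invariant factors of ∂_1 are all 1, so H_0 = Z.
  H_1: rank ker ∂_1 − rank ∂_2 = (24 − 7) − 15 = 2, and the invariant factors of ∂_2 are all 1, so H_1 = Z^2.
  H_2: rank ker ∂_2 − rank ∂_3 = (16 − 15) − 0 = 1, and there is no ∂_3, so H_2 = Z.

H_0 ≅ Z,  H_1 ≅ Z^2,  H_2 ≅ Z.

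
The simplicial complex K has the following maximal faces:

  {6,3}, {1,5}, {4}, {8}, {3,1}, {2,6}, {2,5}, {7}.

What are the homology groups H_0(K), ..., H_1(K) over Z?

K has 8 vertices, 5 edges.
rank ∂_0 = 0, rank ∂_1 = 4 ⇒ b_0 = 8 − 0 − 4 = 4; all invariant factors of ∂_1 are 1 so no torsion. So H_0 ≅ Z^4.
rank ∂_1 = 4, rank ∂_2 = 0 ⇒ b_1 = 5 − 4 − 0 = 1. So H_1 ≅ Z.

H_0 ≅ Z^4,  H_1 ≅ Z.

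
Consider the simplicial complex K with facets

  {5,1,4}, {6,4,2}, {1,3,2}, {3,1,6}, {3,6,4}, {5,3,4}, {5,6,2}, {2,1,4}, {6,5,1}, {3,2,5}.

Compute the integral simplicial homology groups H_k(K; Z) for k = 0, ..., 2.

H_0 ≅ Z,  H_1 ≅ Z/2,  H_2 = 0.

Order the vertices as 1 < 2 < 3 < 4 < 5 < 6. Listing each simplex with vertices in this order, K has dimension 2 with simplices:

  0-simplices (6): [1], [2], [3], [4], [5], [6]
  1-simplices (15): [1,2], [1,3], [1,4], [1,5], [1,6], [2,3], [2,4], [2,5], [2,6], [3,4], [3,5], [3,6], [4,5], [4,6], [5,6]
  2-simplices (10): [1,2,3], [1,2,4], [1,3,6], [1,4,5], [1,5,6], [2,3,5], [2,4,6], [2,5,6], [3,4,5], [3,4,6]

giving chain groups C_0 ≅ Z^6, C_1 ≅ Z^15, C_2 ≅ Z^10.

∂_1: C_1 → C_0 is given by ∂[p,q] = [q] − [p].
As a 6×15 matrix over Z this has rank 5, with invariant factors (1,1,1,1,1).

The boundary map ∂_2: C_2 → C_1 sends each 2-simplex [p,q,r] to [q,r] − [p,r] + [p,q]. For instance
  ∂[3,4,5] = [4,5] − [3,5] + [3,4],
  ∂[3,4,6] = [4,6] − [3,6] + [3,4].
The resulting 15×10 matrix has rank 10, and its Smith normal form has invariant factors (1,1,1,1,1,1,1,1,1,2).

Reading off H_k = ker ∂_k / im ∂_{k+1}:

  H_0: rank C_0 − rank ∂_1 = 6 − 5 = 1, and the invariant factors of ∂_1 are all 1, so H_0 ≅ Z.
  H_1: rank ker ∂_1 − rank ∂_2 = (15 − 5) − 10 = 0, and ∂_2 has invariant factor 2 > 1, so H_1 ≅ Z/2.
  H_2: rank ker ∂_2 − rank ∂_3 = (10 − 10) − 0 = 0, and there is no ∂_3, so H_2 ≅ 0.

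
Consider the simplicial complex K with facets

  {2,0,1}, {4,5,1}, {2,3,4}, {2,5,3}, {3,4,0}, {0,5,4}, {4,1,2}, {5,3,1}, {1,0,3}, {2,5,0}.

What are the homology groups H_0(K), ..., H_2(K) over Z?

H_0 ≅ Z,  H_1 ≅ Z/2Z,  H_2 = 0.

Fix the vertex order 0 < 1 < 2 < 3 < 4 < 5 and write every simplex with vertices in increasing order. Then dim K = 2 and the simplices of K are:

  0-simplices (6): [0], [1], [2], [3], [4], [5]
  1-simplices (15): [0,1], [0,2], [0,3], [0,4], [0,5], [1,2], [1,3], [1,4], [1,5], [2,3], [2,4], [2,5], [3,4], [3,5], [4,5]
  2-simplices (10): [0,1,2], [0,1,3], [0,2,5], [0,3,4], [0,4,5], [1,2,4], [1,3,5], [1,4,5], [2,3,4], [2,3,5]

so the chain groups are C_0 ≅ Z^6, C_1 ≅ Z^15, C_2 ≅ Z^10.

Boundary ∂_1: C_1 → C_0 is given by ∂[p,q] = [q] − [p]. For instance
  ∂[3,4] = [4] − [3].
As a 6×15 matrix over Z this has rank 5, with invariant factors (1,1,1,1,1).

Boundary ∂_2: C_2 → C_1 maps a triangle to the signed sum of its edges. For instance
  ∂[0,1,3] = [1,3] − [0,3] + [0,1],
  ∂[1,2,4] = [2,4] − [1,4] + [1,2].
As a 15×10 matrix over Z this has rank 10, with invariant factors (1,1,1,1,1,1,1,1,1,2).

Computing H_k = (kernel of ∂_k) / (image of ∂_{k+1}):

  H_0: rank C_0 − rank ∂_1 = 6 − 5 = 1, and the invariant factors of ∂_1 are all 1, so H_0 = Z.
  H_1: rank ker ∂_1 − rank ∂_2 = (15 − 5) − 10 = 0, and ∂_2 has invariant factor 2 > 1, so H_1 = Z/2Z.
  H_2: rank ker ∂_2 − rank ∂_3 = (10 − 10) − 0 = 0, and there is no ∂_3, so H_2 = 0.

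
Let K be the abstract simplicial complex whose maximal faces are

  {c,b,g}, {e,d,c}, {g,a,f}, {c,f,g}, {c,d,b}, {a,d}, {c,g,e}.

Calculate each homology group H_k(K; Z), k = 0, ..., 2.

H_0 ≅ Z,  H_1 ≅ Z,  H_2 = 0.

K has 7 vertices, 13 edges, 6 triangles.
rank ∂_0 = 0, rank ∂_1 = 6 ⇒ b_0 = 7 − 0 − 6 = 1; all invariant factors of ∂_1 are 1 so no torsion. So H_0 ≅ Z.
rank ∂_1 = 6, rank ∂_2 = 6 ⇒ b_1 = 13 − 6 − 6 = 1; all invariant factors of ∂_2 are 1 so no torsion. So H_1 ≅ Z.
rank ∂_2 = 6, rank ∂_3 = 0 ⇒ b_2 = 6 − 6 − 0 = 0. So H_2 ≅ 0.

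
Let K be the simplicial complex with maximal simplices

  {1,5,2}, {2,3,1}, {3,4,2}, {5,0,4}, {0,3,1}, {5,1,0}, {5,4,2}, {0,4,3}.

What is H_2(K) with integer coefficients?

H_2 = Z.

Order the vertices as 0 < 1 < 2 < 3 < 4 < 5. Listing each simplex with vertices in this order, K has dimension 2 with simplices:

  0-simplices (6): [0], [1], [2], [3], [4], [5]
  1-simplices (12): [0,1], [0,3], [0,4], [0,5], [1,2], [1,3], [1,5], [2,3], [2,4], [2,5], [3,4], [4,5]
  2-simplices (8): [0,1,3], [0,1,5], [0,3,4], [0,4,5], [1,2,3], [1,2,5], [2,3,4], [2,4,5]

so the chain groups are C_0 ≅ Z^6, C_1 ≅ Z^12, C_2 ≅ Z^8.

Boundary ∂_1: C_1 → C_0 maps an edge to its endpoints' difference, ∂[p,q] = q − p. For instance
  ∂[1,3] = [3] − [1].
This gives a 6×12 integer matrix of rank 5; reducing to Smith normal form yields diagonal entries (1,1,1,1,1).

The boundary map ∂_2: C_2 → C_1 sends each 2-simplex [p,q,r] to [q,r] − [p,r] + [p,q]. For instance
  ∂[0,1,3] = [1,3] − [0,3] + [0,1],
  ∂[1,2,5] = [2,5] − [1,5] + [1,2].
The resulting 12×8 matrix has rank 7, and its Smith normal form has invariant factors (1,1,1,1,1,1,1).

From H_k ≅ ker(∂_k) / im(∂_{k+1}) we obtain:

  H_2: rank ker ∂_2 − rank ∂_3 = (8 − 7) − 0 = 1, and there is no ∂_3, so H_2 ≅ Z.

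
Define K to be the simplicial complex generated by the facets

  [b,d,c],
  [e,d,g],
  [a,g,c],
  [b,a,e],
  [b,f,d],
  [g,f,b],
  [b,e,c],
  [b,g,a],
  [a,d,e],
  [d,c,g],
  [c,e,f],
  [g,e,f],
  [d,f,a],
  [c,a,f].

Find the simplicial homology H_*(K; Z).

We work with the vertex ordering a < b < c < d < e < f < g. The simplices of K, each written with vertices in increasing order, are:

  0-simplices (7): a, b, c, d, e, f, g
  1-simplices (21): ab, ac, ad, ae, af, ag, bc, bd, be, bf, bg, cd, ce, cf, cg, de, df, dg, ef, eg, fg
  2-simplices (14): abe, abg, acf, acg, ade, adf, bcd, bce, bdf, bfg, cdg, cef, deg, efg

so the chain groups are C_0 ≅ Z^7, C_1 ≅ Z^21, C_2 ≅ Z^14.

The boundary map ∂_1: C_1 → C_0 sends each edge [p,q] (with p < q) to q − p. For instance
  ∂ab = b − a.
The 7×21 boundary matrix has rank 6 and Smith normal form diag(1,1,1,1,1,1).

Boundary ∂_2: C_2 → C_1 maps a triangle to the signed sum of its edges. For instance
  ∂acf = cf − af + ac,
  ∂bcd = cd − bd + bc.
The resulting 21×14 matrix has rank 13, and its Smith normal form has invariant factors (1,1,1,1,1,1,1,1,1,1,1,1,1).

From H_k ≅ ker(∂_k) / im(∂_{k+1}) we obtain:

  H_0: rank C_0 − rank ∂_1 = 7 − 6 = 1, and the invariant factors of ∂_1 are all 1, so H_0 = Z.
  H_1: rank ker ∂_1 − rank ∂_2 = (21 − 6) − 13 = 2, and the invariant factors of ∂_2 are all 1, so H_1 = Z^2.
  H_2: rank ker ∂_2 − rank ∂_3 = (14 − 13) − 0 = 1, and there is no ∂_3, so H_2 = Z.

H_0 ≅ Z,  H_1 ≅ Z^2,  H_2 ≅ Z.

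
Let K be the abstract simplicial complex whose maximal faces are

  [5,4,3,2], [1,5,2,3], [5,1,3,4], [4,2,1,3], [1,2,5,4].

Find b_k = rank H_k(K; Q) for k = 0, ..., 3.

Take the total order 1 < 2 < 3 < 4 < 5 on the vertex set. Then K (dimension 3) consists of the simplices:

  0-simplices (5): [1], [2], [3], [4], [5]
  1-simplices (10): [1,2], [1,3], [1,4], [1,5], [2,3], [2,4], [2,5], [3,4], [3,5], [4,5]
  2-simplices (10): [1,2,3], [1,2,4], [1,2,5], [1,3,4], [1,3,5], [1,4,5], [2,3,4], [2,3,5], [2,4,5], [3,4,5]
  3-simplices (5): [1,2,3,4], [1,2,3,5], [1,2,4,5], [1,3,4,5], [2,3,4,5]

giving chain groups C_0 ≅ Z^5, C_1 ≅ Z^10, C_2 ≅ Z^10, C_3 ≅ Z^5.

∂_1: C_1 → C_0 maps an edge to its endpoints' difference, ∂[p,q] = q − p. For instance
  ∂[4,5] = [5] − [4].
As a 5×10 matrix over Z this has rank 4, with invariant factors (1,1,1,1).

Boundary ∂_2: C_2 → C_1 acts by ∂[p,q,r] = [q,r] − [p,r] + [p,q]. For instance
  ∂[1,2,5] = [2,5] − [1,5] + [1,2],
  ∂[2,3,4] = [3,4] − [2,4] + [2,3].
This gives a 10×10 integer matrix of rank 6; reducing to Smith normal form yields diagonal entries (1,1,1,1,1,1).

∂_3: C_3 → C_2 sends each 3-simplex σ to the alternating sum Σ_i (−1)^i (σ with its i-th vertex removed). For instance
  ∂[2,3,4,5] = [3,4,5] − [2,4,5] + [2,3,5] − [2,3,4],
  ∂[1,3,4,5] = [3,4,5] − [1,4,5] + [1,3,5] − [1,3,4].
The resulting 10×5 matrix has rank 4, and its Smith normal form has invariant factors (1,1,1,1).

Reading off H_k = ker ∂_k / im ∂_{k+1}:

  H_0: rank C_0 − rank ∂_1 = 5 − 4 = 1, and the invariant factors of ∂_1 are all 1, so H_0 ≅ Z.
  H_1: rank ker ∂_1 − rank ∂_2 = (10 − 4) − 6 = 0, and the invariant factors of ∂_2 are all 1, so H_1 ≅ 0.
  H_2: rank ker ∂_2 − rank ∂_3 = (10 − 6) − 4 = 0, and the invariant factors of ∂_3 are all 1, so H_2 ≅ 0.
  H_3: rank ker ∂_3 − rank ∂_4 = (5 − 4) − 0 = 1, and there is no ∂_4, so H_3 ≅ Z.

As a check, the Euler characteristic is 5 − 10 + 10 − 5 = 0, which agrees with 1 − 0 + 0 − 1 = 0.

Hence the Betti numbers are b_0 = 1, b_1 = 0, b_2 = 0, b_3 = 1.

b_0 = 1, b_1 = 0, b_2 = 0, b_3 = 1.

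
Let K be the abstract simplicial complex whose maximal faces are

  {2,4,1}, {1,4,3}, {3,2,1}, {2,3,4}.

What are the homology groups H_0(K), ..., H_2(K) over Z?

Fix the vertex order 1 < 2 < 3 < 4 and write every simplex with vertices in increasing order. Then dim K = 2 and the simplices of K are:

  0-simplices (4): [1], [2], [3], [4]
  1-simplices (6): [1,2], [1,3], [1,4], [2,3], [2,4], [3,4]
  2-simplices (4): [1,2,3], [1,2,4], [1,3,4], [2,3,4]

Hence C_0 ≅ Z^4, C_1 ≅ Z^6, C_2 ≅ Z^4.

The boundary map ∂_1: C_1 → C_0 maps an edge to its endpoints' difference, ∂[p,q] = q − p. For instance
  ∂[1,3] = [3] − [1].
The resulting 4×6 matrix has rank 3, and its Smith normal form has invariant factors (1,1,1).

Boundary ∂_2: C_2 → C_1 acts by ∂[p,q,r] = [q,r] − [p,r] + [p,q]. For instance
  ∂[2,3,4] = [3,4] − [2,4] + [2,3],
  ∂[1,2,4] = [2,4] − [1,4] + [1,2].
The 6×4 boundary matrix has rank 3 and Smith normal form diag(1,1,1).

Computing H_k = (kernel of ∂_k) / (image of ∂_{k+1}):

  H_0: rank C_0 − rank ∂_1 = 4 − 3 = 1, and the invariant factors of ∂_1 are all 1, so H_0 = Z.
  H_1: rank ker ∂_1 − rank ∂_2 = (6 − 3) − 3 = 0, and the invariant factors of ∂_2 are all 1, so H_1 = 0.
  H_2: rank ker ∂_2 − rank ∂_3 = (4 − 3) − 0 = 1, and there is no ∂_3, so H_2 = Z.

As a check, the Euler characteristic is 4 − 6 + 4 = 2, which agrees with 1 − 0 + 1 = 2.

H_0 = Z,  H_1 = 0,  H_2 = Z.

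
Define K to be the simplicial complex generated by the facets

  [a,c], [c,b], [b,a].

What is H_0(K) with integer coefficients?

Order the vertices as a < b < c. Listing each simplex with vertices in this order, K has dimension 1 with simplices:

  0-simplices (3): a, b, c
  1-simplices (3): ab, ac, bc

giving chain groups C_0 ≅ Z^3, C_1 ≅ Z^3.

∂_1: C_1 → C_0 sends each edge [p,q] (with p < q) to q − p.
The 3×3 boundary matrix has rank 2 and Smith normal form diag(1,1).

From H_k ≅ ker(∂_k) / im(∂_{k+1}) we obtain:

  H_0: rank C_0 − rank ∂_1 = 3 − 2 = 1, and the invariant factors of ∂_1 are all 1, so H_0 = Z.

H_0 = Z.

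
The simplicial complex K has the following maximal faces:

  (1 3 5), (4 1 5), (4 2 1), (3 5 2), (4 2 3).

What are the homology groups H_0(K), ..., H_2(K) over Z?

Take the total order 1 < 2 < 3 < 4 < 5 on the vertex set. Then K (dimension 2) consists of the simplices:

  0-simplices (5): [1], [2], [3], [4], [5]
  1-simplices (10): [1,2], [1,3], [1,4], [1,5], [2,3], [2,4], [2,5], [3,4], [3,5], [4,5]
  2-simplices (5): [1,2,4], [1,3,5], [1,4,5], [2,3,4], [2,3,5]

so the chain groups are C_0 ≅ Z^5, C_1 ≅ Z^10, C_2 ≅ Z^5.

∂_1: C_1 → C_0 sends each edge [p,q] (with p < q) to q − p. For instance
  ∂[2,3] = [3] − [2].
The 5×10 boundary matrix has rank 4 and Smith normal form diag(1,1,1,1).

Boundary ∂_2: C_2 → C_1 acts by ∂[p,q,r] = [q,r] − [p,r] + [p,q]. For instance
  ∂[1,2,4] = [2,4] − [1,4] + [1,2],
  ∂[2,3,4] = [3,4] − [2,4] + [2,3].
The resulting 10×5 matrix has rank 5, and its Smith normal form has invariant factors (1,1,1,1,1).

Computing H_k = (kernel of ∂_k) / (image of ∂_{k+1}):

  H_0: rank C_0 − rank ∂_1 = 5 − 4 = 1, and the invariant factors of ∂_1 are all 1, so H_0 = Z.
  H_1: rank ker ∂_1 − rank ∂_2 = (10 − 4) − 5 = 1, and the invariant factors of ∂_2 are all 1, so H_1 = Z.
  H_2: rank ker ∂_2 − rank ∂_3 = (5 − 5) − 0 = 0, and there is no ∂_3, so H_2 = 0.

As a check, the Euler characteristic is 5 − 10 + 5 = 0, which agrees with 1 − 1 + 0 = 0.
(K is a triangulation of the Möbius band.)

H_0 ≅ Z,  H_1 ≅ Z,  H_2 = 0.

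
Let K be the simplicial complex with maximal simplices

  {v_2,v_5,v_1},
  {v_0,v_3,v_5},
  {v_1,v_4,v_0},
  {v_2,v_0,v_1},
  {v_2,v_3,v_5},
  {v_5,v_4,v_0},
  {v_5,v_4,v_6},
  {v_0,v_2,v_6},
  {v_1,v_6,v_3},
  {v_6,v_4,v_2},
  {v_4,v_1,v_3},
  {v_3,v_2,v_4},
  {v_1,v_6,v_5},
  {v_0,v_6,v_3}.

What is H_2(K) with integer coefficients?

H_2 = Z.

Order the vertices as v_0 < v_1 < v_2 < v_3 < v_4 < v_5 < v_6. Listing each simplex with vertices in this order, K has dimension 2 with simplices:

  0-simplices (7): [v_0], [v_1], [v_2], [v_3], [v_4], [v_5], [v_6]
  1-simplices (21): (21 of them)
  2-simplices (14): (14 of them)

giving chain groups C_0 ≅ Z^7, C_1 ≅ Z^21, C_2 ≅ Z^14.

The boundary map ∂_1: C_1 → C_0 is given by ∂[p,q] = [q] − [p]. For instance
  ∂[v_1,v_3] = [v_3] − [v_1].
The resulting 7×21 matrix has rank 6, and its Smith normal form has invariant factors (1,1,1,1,1,1).

Boundary ∂_2: C_2 → C_1 sends each 2-simplex [p,q,r] to [q,r] − [p,r] + [p,q]. For instance
  ∂[v_2,v_4,v_6] = [v_4,v_6] − [v_2,v_6] + [v_2,v_4],
  ∂[v_0,v_1,v_4] = [v_1,v_4] − [v_0,v_4] + [v_0,v_1].
As a 21×14 matrix over Z this has rank 13, with invariant factors (1,1,1,1,1,1,1,1,1,1,1,1,1).

From H_k ≅ ker(∂_k) / im(∂_{k+1}) we obtain:

  H_2: rank ker ∂_2 − rank ∂_3 = (14 − 13) − 0 = 1, and there is no ∂_3, so H_2 ≅ Z.

(K is a triangulation of the torus T^2.)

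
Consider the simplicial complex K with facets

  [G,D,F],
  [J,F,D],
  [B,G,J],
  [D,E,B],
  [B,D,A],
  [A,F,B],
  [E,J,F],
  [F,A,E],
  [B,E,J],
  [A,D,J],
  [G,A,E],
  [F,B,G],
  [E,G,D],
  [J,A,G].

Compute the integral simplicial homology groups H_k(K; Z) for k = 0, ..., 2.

Fix the vertex order A < B < D < E < F < G < J and write every simplex with vertices in increasing order. Then dim K = 2 and the simplices of K are:

  0-simplices (7): A, B, D, E, F, G, J
  1-simplices (21): AB, AD, AE, AF, AG, AJ, BD, BE, BF, BG, BJ, DE, DF, DG, DJ, EF, EG, EJ, FG, FJ, GJ
  2-simplices (14): ABD, ABF, ADJ, AEF, AEG, AGJ, BDE, BEJ, BFG, BGJ, DEG, DFG, DFJ, EFJ

so the chain groups are C_0 ≅ Z^7, C_1 ≅ Z^21, C_2 ≅ Z^14.

∂_1: C_1 → C_0 is given by ∂[p,q] = [q] − [p]. For instance
  ∂DE = E − D.
The resulting 7×21 matrix has rank 6, and its Smith normal form has invariant factors (1,1,1,1,1,1).

The boundary map ∂_2: C_2 → C_1 sends each 2-simplex [p,q,r] to [q,r] − [p,r] + [p,q]. For instance
  ∂ABD = BD − AD + AB,
  ∂BGJ = GJ − BJ + BG.
As a 21×14 matrix over Z this has rank 13, with invariant factors (1,1,1,1,1,1,1,1,1,1,1,1,1).

Computing H_k = (kernel of ∂_k) / (image of ∂_{k+1}):

  H_0: rank C_0 − rank ∂_1 = 7 − 6 = 1, and the invariant factors of ∂_1 are all 1, so H_0 ≅ Z.
  H_1: rank ker ∂_1 − rank ∂_2 = (21 − 6) − 13 = 2, and the invariant factors of ∂_2 are all 1, so H_1 ≅ Z^2.
  H_2: rank ker ∂_2 − rank ∂_3 = (14 − 13) − 0 = 1, and there is no ∂_3, so H_2 ≅ Z.

H_0 = Z,  H_1 = Z^2,  H_2 = Z.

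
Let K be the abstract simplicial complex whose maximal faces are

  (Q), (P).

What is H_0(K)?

H_0 ≅ Z^2.

Take the total order P < Q on the vertex set. Then K (dimension 0) consists of the simplices:

  0-simplices (2): P, Q

so the chain groups are C_0 ≅ Z^2.

Computing H_k = (kernel of ∂_k) / (image of ∂_{k+1}):

  H_0: rank C_0 − rank ∂_1 = 2 − 0 = 2, and there is no ∂_1, so H_0 = Z^2.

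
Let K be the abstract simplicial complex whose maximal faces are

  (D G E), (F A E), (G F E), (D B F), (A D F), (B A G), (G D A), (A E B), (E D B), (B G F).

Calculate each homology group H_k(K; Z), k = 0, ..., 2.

Take the total order A < B < D < E < F < G on the vertex set. Then K (dimension 2) consists of the simplices:

  0-simplices (6): A, B, D, E, F, G
  1-simplices (15): AB, AD, AE, AF, AG, BD, BE, BF, BG, DE, DF, DG, EF, EG, FG
  2-simplices (10): ABE, ABG, ADF, ADG, AEF, BDE, BDF, BFG, DEG, EFG

giving chain groups C_0 ≅ Z^6, C_1 ≅ Z^15, C_2 ≅ Z^10.

∂_1: C_1 → C_0 maps an edge to its endpoints' difference, ∂[p,q] = q − p.
This gives a 6×15 integer matrix of rank 5; reducing to Smith normal form yields diagonal entries (1,1,1,1,1).

The boundary map ∂_2: C_2 → C_1 maps a triangle to the signed sum of its edges. For instance
  ∂BFG = FG − BG + BF,
  ∂ADF = DF − AF + AD.
As a 15×10 matrix over Z this has rank 10, with invariant factors (1,1,1,1,1,1,1,1,1,2).

Computing H_k = (kernel of ∂_k) / (image of ∂_{k+1}):

  H_0: rank C_0 − rank ∂_1 = 6 − 5 = 1, and the invariant factors of ∂_1 are all 1, so H_0 ≅ Z.
  H_1: rank ker ∂_1 − rank ∂_2 = (15 − 5) − 10 = 0, and ∂_2 has invariant factor 2 > 1, so H_1 ≅ Z/2.
  H_2: rank ker ∂_2 − rank ∂_3 = (10 − 10) − 0 = 0, and there is no ∂_3, so H_2 ≅ 0.

(K is a triangulation of the real projective plane RP^2.)

H_0 = Z,  H_1 = Z/2,  H_2 = 0.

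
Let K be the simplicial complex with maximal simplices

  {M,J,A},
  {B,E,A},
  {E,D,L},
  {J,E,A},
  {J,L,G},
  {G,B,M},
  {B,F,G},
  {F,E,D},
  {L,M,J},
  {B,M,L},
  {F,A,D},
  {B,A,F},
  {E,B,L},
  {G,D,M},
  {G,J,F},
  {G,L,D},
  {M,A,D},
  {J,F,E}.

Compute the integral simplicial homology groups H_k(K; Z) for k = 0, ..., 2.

H_0 ≅ Z,  H_1 ≅ Z ⊕ Z/2,  H_2 = 0.

We work with the vertex ordering A < B < D < E < F < G < J < L < M. The simplices of K, each written with vertices in increasing order, are:

  0-simplices (9): A, B, D, E, F, G, J, L, M
  1-simplices (27): AB, AD, AE, AF, AJ, AM, BE, BF, BG, BL, BM, DE, DF, DG, DL, DM, EF, EJ, EL, FG, FJ, GJ, GL, GM, JL, JM, LM
  2-simplices (18): ABE, ABF, ADF, ADM, AEJ, AJM, BEL, BFG, BGM, BLM, DEF, DEL, DGL, DGM, EFJ, FGJ, GJL, JLM

giving chain groups C_0 ≅ Z^9, C_1 ≅ Z^27, C_2 ≅ Z^18.

Boundary ∂_1: C_1 → C_0 is given by ∂[p,q] = [q] − [p]. For instance
  ∂BM = M − B.
As a 9×27 matrix over Z this has rank 8, with invariant factors (1,1,1,1,1,1,1,1).

∂_2: C_2 → C_1 sends each 2-simplex [p,q,r] to [q,r] − [p,r] + [p,q]. For instance
  ∂BEL = EL − BL + BE,
  ∂DGM = GM − DM + DG.
As a 27×18 matrix over Z this has rank 18, with invariant factors (1,1,1,1,1,1,1,1,1,1,1,1,1,1,1,1,1,2).

From H_k ≅ ker(∂_k) / im(∂_{k+1}) we obtain:

  H_0: rank C_0 − rank ∂_1 = 9 − 8 = 1, and the invariant factors of ∂_1 are all 1, so H_0 ≅ Z.
  H_1: rank ker ∂_1 − rank ∂_2 = (27 − 8) − 18 = 1, and ∂_2 has invariant factor 2 > 1, so H_1 ≅ Z ⊕ Z/2.
  H_2: rank ker ∂_2 − rank ∂_3 = (18 − 18) − 0 = 0, and there is no ∂_3, so H_2 ≅ 0.

As a check, the Euler characteristic is 9 − 27 + 18 = 0, which agrees with 1 − 1 + 0 = 0.
(K is a triangulation of the Klein bottle.)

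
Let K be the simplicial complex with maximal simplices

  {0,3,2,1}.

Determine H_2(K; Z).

H_2 = 0.

K has 4 vertices, 6 edges, 4 triangles, 1 3-simplex.
rank ∂_2 = 3, rank ∂_3 = 1 ⇒ b_2 = 4 − 3 − 1 = 0; all invariant factors of ∂_3 are 1 so no torsion. So H_2 = 0.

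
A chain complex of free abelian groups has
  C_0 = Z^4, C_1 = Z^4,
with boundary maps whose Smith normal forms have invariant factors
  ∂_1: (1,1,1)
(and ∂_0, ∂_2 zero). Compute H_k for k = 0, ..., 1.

H_0 ≅ Z,  H_1 ≅ Z.

H_0: b_0 = 4 − 0 − 3 = 1; torsion from ∂_1 factors > 1: none. So H_0 ≅ Z.
H_1: b_1 = 4 − 3 − 0 = 1; torsion from ∂_2 factors > 1: none. So H_1 ≅ Z.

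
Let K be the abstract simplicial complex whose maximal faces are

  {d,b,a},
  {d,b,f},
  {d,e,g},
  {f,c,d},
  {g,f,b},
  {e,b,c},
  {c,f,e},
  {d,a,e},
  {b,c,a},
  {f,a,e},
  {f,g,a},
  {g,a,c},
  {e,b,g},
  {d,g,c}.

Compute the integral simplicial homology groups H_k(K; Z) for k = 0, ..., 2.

K has 7 vertices, 21 edges, 14 triangles.
rank ∂_0 = 0, rank ∂_1 = 6 ⇒ b_0 = 7 − 0 − 6 = 1; all invariant factors of ∂_1 are 1 so no torsion. So H_0 ≅ Z.
rank ∂_1 = 6, rank ∂_2 = 13 ⇒ b_1 = 21 − 6 − 13 = 2; all invariant factors of ∂_2 are 1 so no torsion. So H_1 ≅ Z^2.
rank ∂_2 = 13, rank ∂_3 = 0 ⇒ b_2 = 14 − 13 − 0 = 1. So H_2 ≅ Z.

H_0 = Z,  H_1 = Z^2,  H_2 = Z.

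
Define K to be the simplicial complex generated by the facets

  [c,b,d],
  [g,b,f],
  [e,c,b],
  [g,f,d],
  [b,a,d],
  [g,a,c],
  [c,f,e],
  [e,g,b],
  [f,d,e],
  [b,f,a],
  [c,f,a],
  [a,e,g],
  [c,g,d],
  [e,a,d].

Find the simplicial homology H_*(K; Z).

We work with the vertex ordering a < b < c < d < e < f < g. The simplices of K, each written with vertices in increasing order, are:

  0-simplices (7): a, b, c, d, e, f, g
  1-simplices (21): ab, ac, ad, ae, af, ag, bc, bd, be, bf, bg, cd, ce, cf, cg, de, df, dg, ef, eg, fg
  2-simplices (14): abd, abf, acf, acg, ade, aeg, bcd, bce, beg, bfg, cdg, cef, def, dfg

so the chain groups are C_0 ≅ Z^7, C_1 ≅ Z^21, C_2 ≅ Z^14.

Boundary ∂_1: C_1 → C_0 maps an edge to its endpoints' difference, ∂[p,q] = q − p. For instance
  ∂ad = d − a.
This gives a 7×21 integer matrix of rank 6; reducing to Smith normal form yields diagonal entries (1,1,1,1,1,1).

∂_2: C_2 → C_1 sends each 2-simplex [p,q,r] to [q,r] − [p,r] + [p,q]. For instance
  ∂dfg = fg − dg + df,
  ∂acg = cg − ag + ac.
This gives a 21×14 integer matrix of rank 13; reducing to Smith normal form yields diagonal entries (1,1,1,1,1,1,1,1,1,1,1,1,1).

From H_k ≅ ker(∂_k) / im(∂_{k+1}) we obtain:

  H_0: rank C_0 − rank ∂_1 = 7 − 6 = 1, and the invariant factors of ∂_1 are all 1, so H_0 = Z.
  H_1: rank ker ∂_1 − rank ∂_2 = (21 − 6) − 13 = 2, and the invariant factors of ∂_2 are all 1, so H_1 = Z^2.
  H_2: rank ker ∂_2 − rank ∂_3 = (14 − 13) − 0 = 1, and there is no ∂_3, so H_2 = Z.

H_0 = Z,  H_1 = Z^2,  H_2 = Z.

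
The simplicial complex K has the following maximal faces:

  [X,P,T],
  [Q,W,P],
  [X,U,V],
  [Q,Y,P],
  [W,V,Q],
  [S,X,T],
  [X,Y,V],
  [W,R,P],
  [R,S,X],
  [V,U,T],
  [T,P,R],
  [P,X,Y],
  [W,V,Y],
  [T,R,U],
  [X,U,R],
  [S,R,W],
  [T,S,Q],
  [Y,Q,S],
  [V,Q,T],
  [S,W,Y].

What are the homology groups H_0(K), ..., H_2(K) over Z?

We work with the vertex ordering P < Q < R < S < T < U < V < W < X < Y. The simplices of K, each written with vertices in increasing order, are:

  0-simplices (10): P, Q, R, S, T, U, V, W, X, Y
  1-simplices (30): PQ, PR, PT, PW, PX, PY, QS, QT, QV, QW, QY, RS, RT, RU, RW, RX, ST, SW, SX, SY, TU, TV, TX, UV, UX, VW, VX, VY, WY, XY
  2-simplices (20): PQW, PQY, PRT, PRW, PTX, PXY, QST, QSY, QTV, QVW, RSW, RSX, RTU, RUX, STX, SWY, TUV, UVX, VWY, VXY

so the chain groups are C_0 ≅ Z^10, C_1 ≅ Z^30, C_2 ≅ Z^20.

The boundary map ∂_1: C_1 → C_0 sends each edge [p,q] (with p < q) to q − p. For instance
  ∂PY = Y − P.
This gives a 10×30 integer matrix of rank 9; reducing to Smith normal form yields diagonal entries (1,1,1,1,1,1,1,1,1).

Boundary ∂_2: C_2 → C_1 acts by ∂[p,q,r] = [q,r] − [p,r] + [p,q]. For instance
  ∂PQY = QY − PY + PQ,
  ∂STX = TX − SX + ST.
This gives a 30×20 integer matrix of rank 20; reducing to Smith normal form yields diagonal entries (1,1,1,1,1,1,1,1,1,1,1,1,1,1,1,1,1,1,1,2).

Now H_k = ker ∂_k / im ∂_{k+1}, so:

  H_0: rank C_0 − rank ∂_1 = 10 − 9 = 1, and the invariant factors of ∂_1 are all 1, so H_0 ≅ Z.
  H_1: rank ker ∂_1 − rank ∂_2 = (30 − 9) − 20 = 1, and ∂_2 has invariant factor 2 > 1, so H_1 ≅ Z × Z/2.
  H_2: rank ker ∂_2 − rank ∂_3 = (20 − 20) − 0 = 0, and there is no ∂_3, so H_2 ≅ 0.

H_0 = Z,  H_1 = Z × Z/2,  H_2 = 0.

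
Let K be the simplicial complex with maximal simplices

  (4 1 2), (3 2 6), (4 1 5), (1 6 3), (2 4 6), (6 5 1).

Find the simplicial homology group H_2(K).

We work with the vertex ordering 1 < 2 < 3 < 4 < 5 < 6. The simplices of K, each written with vertices in increasing order, are:

  0-simplices (6): [1], [2], [3], [4], [5], [6]
  1-simplices (12): [1,2], [1,3], [1,4], [1,5], [1,6], [2,3], [2,4], [2,6], [3,6], [4,5], [4,6], [5,6]
  2-simplices (6): [1,2,4], [1,3,6], [1,4,5], [1,5,6], [2,3,6], [2,4,6]

Hence C_0 ≅ Z^6, C_1 ≅ Z^12, C_2 ≅ Z^6.

∂_1: C_1 → C_0 sends each edge [p,q] (with p < q) to q − p. For instance
  ∂[1,4] = [4] − [1].
As a 6×12 matrix over Z this has rank 5, with invariant factors (1,1,1,1,1).

∂_2: C_2 → C_1 acts by ∂[p,q,r] = [q,r] − [p,r] + [p,q]. For instance
  ∂[1,5,6] = [5,6] − [1,6] + [1,5],
  ∂[1,3,6] = [3,6] − [1,6] + [1,3].
As a 12×6 matrix over Z this has rank 6, with invariant factors (1,1,1,1,1,1).

Now H_k = ker ∂_k / im ∂_{k+1}, so:

  H_2: rank ker ∂_2 − rank ∂_3 = (6 − 6) − 0 = 0, and there is no ∂_3, so H_2 ≅ 0.

(K is a triangulation of the cylinder S^1 x I.)

H_2 = 0.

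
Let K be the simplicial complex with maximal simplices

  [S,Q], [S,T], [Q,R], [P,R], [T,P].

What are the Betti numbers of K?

b_0 = 1, b_1 = 1.

Fix the vertex order P < Q < R < S < T and write every simplex with vertices in increasing order. Then dim K = 1 and the simplices of K are:

  0-simplices (5): P, Q, R, S, T
  1-simplices (5): PR, PT, QR, QS, ST

Hence C_0 ≅ Z^5, C_1 ≅ Z^5.

∂_1: C_1 → C_0 is given by ∂[p,q] = [q] − [p]. For instance
  ∂PT = T − P.
This gives a 5×5 integer matrix of rank 4; reducing to Smith normal form yields diagonal entries (1,1,1,1).

Reading off H_k = ker ∂_k / im ∂_{k+1}:

  H_0: rank C_0 − rank ∂_1 = 5 − 4 = 1, and the invariant factors of ∂_1 are all 1, so H_0 = Z.
  H_1: rank ker ∂_1 − rank ∂_2 = (5 − 4) − 0 = 1, and there is no ∂_2, so H_1 = Z.

Hence the Betti numbers are b_0 = 1, b_1 = 1.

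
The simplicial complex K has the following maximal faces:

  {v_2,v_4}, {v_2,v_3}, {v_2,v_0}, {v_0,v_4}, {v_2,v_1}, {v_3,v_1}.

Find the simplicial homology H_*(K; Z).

H_0 ≅ Z,  H_1 ≅ Z^2.

Order the vertices as v_0 < v_1 < v_2 < v_3 < v_4. Listing each simplex with vertices in this order, K has dimension 1 with simplices:

  0-simplices (5): [v_0], [v_1], [v_2], [v_3], [v_4]
  1-simplices (6): [v_0,v_2], [v_0,v_4], [v_1,v_2], [v_1,v_3], [v_2,v_3], [v_2,v_4]

Hence C_0 ≅ Z^5, C_1 ≅ Z^6.

Boundary ∂_1: C_1 → C_0 is given by ∂[p,q] = [q] − [p]. For instance
  ∂[v_0,v_2] = [v_2] − [v_0].
The 5×6 boundary matrix has rank 4 and Smith normal form diag(1,1,1,1).

Reading off H_k = ker ∂_k / im ∂_{k+1}:

  H_0: rank C_0 − rank ∂_1 = 5 − 4 = 1, and the invariant factors of ∂_1 are all 1, so H_0 ≅ Z.
  H_1: rank ker ∂_1 − rank ∂_2 = (6 − 4) − 0 = 2, and there is no ∂_2, so H_1 ≅ Z^2.

As a check, the Euler characteristic is 5 − 6 = -1, which agrees with 1 − 2 = -1.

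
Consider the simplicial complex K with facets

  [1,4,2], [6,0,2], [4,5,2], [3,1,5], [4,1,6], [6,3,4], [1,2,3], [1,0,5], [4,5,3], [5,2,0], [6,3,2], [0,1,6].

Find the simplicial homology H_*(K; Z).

Take the total order 0 < 1 < 2 < 3 < 4 < 5 < 6 on the vertex set. Then K (dimension 2) consists of the simplices:

  0-simplices (7): [0], [1], [2], [3], [4], [5], [6]
  1-simplices (18): [0,1], [0,2], [0,5], [0,6], [1,2], [1,3], [1,4], [1,5], [1,6], [2,3], [2,4], [2,5], [2,6], [3,4], [3,5], [3,6], [4,5], [4,6]
  2-simplices (12): [0,1,5], [0,1,6], [0,2,5], [0,2,6], [1,2,3], [1,2,4], [1,3,5], [1,4,6], [2,3,6], [2,4,5], [3,4,5], [3,4,6]

Hence C_0 ≅ Z^7, C_1 ≅ Z^18, C_2 ≅ Z^12.

Boundary ∂_1: C_1 → C_0 is given by ∂[p,q] = [q] − [p].
This gives a 7×18 integer matrix of rank 6; reducing to Smith normal form yields diagonal entries (1,1,1,1,1,1).

Boundary ∂_2: C_2 → C_1 sends each 2-simplex [p,q,r] to [q,r] − [p,r] + [p,q]. For instance
  ∂[0,2,6] = [2,6] − [0,6] + [0,2],
  ∂[3,4,5] = [4,5] − [3,5] + [3,4].
The resulting 18×12 matrix has rank 12, and its Smith normal form has invariant factors (1,1,1,1,1,1,1,1,1,1,1,2).

Computing H_k = (kernel of ∂_k) / (image of ∂_{k+1}):

  H_0: rank C_0 − rank ∂_1 = 7 − 6 = 1, and the invariant factors of ∂_1 are all 1, so H_0 ≅ Z.
  H_1: rank ker ∂_1 − rank ∂_2 = (18 − 6) − 12 = 0, and ∂_2 has invariant factor 2 > 1, so H_1 ≅ Z/2Z.
  H_2: rank ker ∂_2 − rank ∂_3 = (12 − 12) − 0 = 0, and there is no ∂_3, so H_2 ≅ 0.

H_0 = Z,  H_1 = Z/2Z,  H_2 = 0.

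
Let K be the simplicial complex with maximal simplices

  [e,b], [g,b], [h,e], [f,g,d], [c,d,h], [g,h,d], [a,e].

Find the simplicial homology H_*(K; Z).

H_0 = Z,  H_1 = Z,  H_2 = 0.

We work with the vertex ordering a < b < c < d < e < f < g < h. The simplices of K, each written with vertices in increasing order, are:

  0-simplices (8): a, b, c, d, e, f, g, h
  1-simplices (11): ae, be, bg, cd, ch, df, dg, dh, eh, fg, gh
  2-simplices (3): cdh, dfg, dgh

Hence C_0 ≅ Z^8, C_1 ≅ Z^11, C_2 ≅ Z^3.

The boundary map ∂_1: C_1 → C_0 sends each edge [p,q] (with p < q) to q − p. For instance
  ∂fg = g − f.
This gives a 8×11 integer matrix of rank 7; reducing to Smith normal form yields diagonal entries (1,1,1,1,1,1,1).

The boundary map ∂_2: C_2 → C_1 maps a triangle to the signed sum of its edges. For instance
  ∂cdh = dh − ch + cd,
  ∂dfg = fg − dg + df.
This gives a 11×3 integer matrix of rank 3; reducing to Smith normal form yields diagonal entries (1,1,1).

From H_k ≅ ker(∂_k) / im(∂_{k+1}) we obtain:

  H_0: rank C_0 − rank ∂_1 = 8 − 7 = 1, and the invariant factors of ∂_1 are all 1, so H_0 ≅ Z.
  H_1: rank ker ∂_1 − rank ∂_2 = (11 − 7) − 3 = 1, and the invariant factors of ∂_2 are all 1, so H_1 ≅ Z.
  H_2: rank ker ∂_2 − rank ∂_3 = (3 − 3) − 0 = 0, and there is no ∂_3, so H_2 ≅ 0.

As a check, the Euler characteristic is 8 − 11 + 3 = 0, which agrees with 1 − 1 + 0 = 0.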